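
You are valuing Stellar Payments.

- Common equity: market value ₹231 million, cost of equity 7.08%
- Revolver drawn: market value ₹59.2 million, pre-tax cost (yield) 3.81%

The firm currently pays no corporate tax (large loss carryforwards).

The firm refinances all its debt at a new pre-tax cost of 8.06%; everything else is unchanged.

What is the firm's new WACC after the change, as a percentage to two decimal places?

7.28%

After the change:
Total capital V = 231 + 59.2 = 290.2.
Equity: weight = 231/290.2 = 0.7960; cost = 7.08%.
Revolver drawn: weight = 59.2/290.2 = 0.2040; after-tax cost = 8.06% × (1 − 0%) = 8.0600%.
WACC = 0.7960 × 7.0800% + 0.2040 × 8.0600% = 7.2799%.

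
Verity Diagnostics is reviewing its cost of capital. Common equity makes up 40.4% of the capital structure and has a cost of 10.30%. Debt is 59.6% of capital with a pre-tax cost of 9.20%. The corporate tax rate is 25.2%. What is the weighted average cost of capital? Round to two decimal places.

After-tax cost of debt = 9.2% × (1 − 25.2%) = 6.8816%.
WACC = 0.404 × 10.3000% + 0.596 × 6.8816% = 8.2626%.

8.26%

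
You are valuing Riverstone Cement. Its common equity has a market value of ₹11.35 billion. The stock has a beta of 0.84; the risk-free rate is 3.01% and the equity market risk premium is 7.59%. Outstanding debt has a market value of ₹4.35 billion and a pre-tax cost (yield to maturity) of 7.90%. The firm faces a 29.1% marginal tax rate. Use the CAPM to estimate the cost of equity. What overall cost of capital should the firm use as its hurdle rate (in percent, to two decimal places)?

Cost of equity via CAPM: Re = 3.01% + 0.84 × 7.59% = 9.3856%.
Total capital V = 11.35 + 4.35 = 15.7.
Equity: weight = 11.35/15.7 = 0.7229; cost = 9.3856%.
Debt: weight = 4.35/15.7 = 0.2771; after-tax cost = 7.9% × (1 − 29.1%) = 5.6011%.
WACC = 0.7229 × 9.3856% + 0.2771 × 5.6011% = 8.3370%.

8.34%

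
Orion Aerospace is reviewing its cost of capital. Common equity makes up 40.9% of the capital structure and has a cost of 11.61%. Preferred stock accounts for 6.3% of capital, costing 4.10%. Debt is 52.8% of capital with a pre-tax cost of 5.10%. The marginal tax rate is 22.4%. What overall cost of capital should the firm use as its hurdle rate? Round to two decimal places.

After-tax cost of debt = 5.1% × (1 − 22.4%) = 3.9576%.
WACC = 0.409 × 11.6100% + 0.063 × 4.1000% + 0.528 × 3.9576% = 7.0964%.

7.10%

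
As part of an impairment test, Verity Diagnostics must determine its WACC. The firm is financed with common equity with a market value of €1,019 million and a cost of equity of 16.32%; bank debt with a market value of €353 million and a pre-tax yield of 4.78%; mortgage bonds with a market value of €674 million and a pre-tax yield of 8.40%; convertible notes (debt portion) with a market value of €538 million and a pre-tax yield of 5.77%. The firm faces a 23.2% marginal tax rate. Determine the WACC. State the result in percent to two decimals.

9.54%

Total capital V = 1019 + 353 + 674 + 538 = 2584.
Equity: weight = 1019/2584 = 0.3943; cost = 16.32%.
Bank debt: weight = 353/2584 = 0.1366; after-tax cost = 4.78% × (1 − 23.2%) = 3.6710%.
Mortgage bonds: weight = 674/2584 = 0.2608; after-tax cost = 8.4% × (1 − 23.2%) = 6.4512%.
Convertible notes (debt portion): weight = 538/2584 = 0.2082; after-tax cost = 5.77% × (1 − 23.2%) = 4.4314%.
WACC = 0.3943 × 16.3200% + 0.1366 × 3.6710% + 0.2608 × 6.4512% + 0.2082 × 4.4314% = 9.5426%.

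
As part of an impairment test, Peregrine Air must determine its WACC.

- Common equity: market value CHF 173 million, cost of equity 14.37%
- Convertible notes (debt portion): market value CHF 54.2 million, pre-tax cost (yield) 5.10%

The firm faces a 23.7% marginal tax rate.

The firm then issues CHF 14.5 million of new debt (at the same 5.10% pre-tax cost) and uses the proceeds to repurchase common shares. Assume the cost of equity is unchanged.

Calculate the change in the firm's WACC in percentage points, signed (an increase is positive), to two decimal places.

Current WACC:
Total capital V = 173 + 54.2 = 227.2.
Equity: weight = 173/227.2 = 0.7614; cost = 14.37%.
Convertible notes (debt portion): weight = 54.2/227.2 = 0.2386; after-tax cost = 5.1% × (1 − 23.7%) = 3.8913%.
WACC = 0.7614 × 14.3700% + 0.2386 × 3.8913% = 11.8702%.
After the change:
Total capital V = 158.5 + 68.7 = 227.2.
Equity: weight = 158.5/227.2 = 0.6976; cost = 14.37%.
Convertible notes (debt portion): weight = 68.7/227.2 = 0.3024; after-tax cost = 5.1% × (1 − 23.7%) = 3.8913%.
WACC = 0.6976 × 14.3700% + 0.3024 × 3.8913% = 11.2015%.
Change in WACC = 11.2015% − 11.8702% = -0.6688 pp.

-0.67 pp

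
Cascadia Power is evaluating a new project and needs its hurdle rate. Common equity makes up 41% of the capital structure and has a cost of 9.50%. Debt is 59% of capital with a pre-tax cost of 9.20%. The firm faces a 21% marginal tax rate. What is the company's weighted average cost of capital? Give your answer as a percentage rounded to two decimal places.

After-tax cost of debt = 9.2% × (1 − 21%) = 7.2680%.
WACC = 0.410 × 9.5000% + 0.590 × 7.2680% = 8.1831%.

8.18%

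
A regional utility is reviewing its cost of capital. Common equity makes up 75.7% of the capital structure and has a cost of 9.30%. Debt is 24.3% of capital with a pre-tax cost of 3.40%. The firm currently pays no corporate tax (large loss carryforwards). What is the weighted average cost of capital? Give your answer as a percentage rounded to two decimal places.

7.87%

After-tax cost of debt = 3.4% × (1 − 0%) = 3.4000%.
WACC = 0.757 × 9.3000% + 0.243 × 3.4000% = 7.8663%.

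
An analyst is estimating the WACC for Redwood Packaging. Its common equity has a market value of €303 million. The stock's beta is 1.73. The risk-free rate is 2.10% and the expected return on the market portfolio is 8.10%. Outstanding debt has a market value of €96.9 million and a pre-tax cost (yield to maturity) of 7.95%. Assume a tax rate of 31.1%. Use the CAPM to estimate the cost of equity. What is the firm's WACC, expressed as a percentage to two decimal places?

10.78%

Market risk premium = 8.1% − 2.1% = 6.0%.
Cost of equity via CAPM: Re = 2.1% + 1.73 × 6.0% = 12.4800%.
Total capital V = 303 + 96.9 = 399.9.
Equity: weight = 303/399.9 = 0.7577; cost = 12.48%.
Debt: weight = 96.9/399.9 = 0.2423; after-tax cost = 7.95% × (1 − 31.1%) = 5.4776%.
WACC = 0.7577 × 12.4800% + 0.2423 × 5.4776% = 10.7832%.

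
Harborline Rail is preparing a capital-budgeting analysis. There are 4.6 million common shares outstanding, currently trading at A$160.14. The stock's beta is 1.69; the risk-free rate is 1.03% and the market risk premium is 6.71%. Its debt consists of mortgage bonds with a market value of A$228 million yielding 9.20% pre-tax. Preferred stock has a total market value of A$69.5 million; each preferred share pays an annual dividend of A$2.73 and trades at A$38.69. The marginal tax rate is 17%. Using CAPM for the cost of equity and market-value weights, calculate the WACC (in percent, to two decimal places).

Cost of equity via CAPM: Re = 1.03% + 1.69 × 6.71% = 12.3699%.
Cost of preferred: Rp = 2.73 / 38.69 = 7.0561%.
Market value of equity E = 160.14 × 4.6m = 736.644m.
Total capital V = 736.644 + 69.5 + 228 = 1034.144.
Equity: weight = 736.644/1034.144 = 0.7123; cost = 12.3699%.
Preferred: weight = 69.5/1034.144 = 0.0672; cost = 7.0561%.
Mortgage bonds: weight = 228/1034.144 = 0.2205; after-tax cost = 9.2% × (1 − 17%) = 7.6360%.
WACC = 0.7123 × 12.3699% + 0.0672 × 7.0561% + 0.2205 × 7.6360% = 10.9691%.

10.97%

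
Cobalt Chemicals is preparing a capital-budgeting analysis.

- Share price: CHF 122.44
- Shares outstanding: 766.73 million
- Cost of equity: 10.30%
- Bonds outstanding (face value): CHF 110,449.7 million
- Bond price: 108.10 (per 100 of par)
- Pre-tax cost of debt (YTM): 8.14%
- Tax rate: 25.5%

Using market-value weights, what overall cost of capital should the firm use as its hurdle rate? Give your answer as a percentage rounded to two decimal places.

Market value of equity E = 122.44 × 766.73m = 93878.4212m. Market value of debt D = 110449.7m × 108.1/100 = 119396.1257m.
Total capital V = 93878.4212 + 119396.1257 = 213274.5469.
Equity: weight = 93878.4212/213274.5469 = 0.4402; cost = 10.3%.
Bonds outstanding: weight = 119396.1257/213274.5469 = 0.5598; after-tax cost = 8.14% × (1 − 25.5%) = 6.0643%.
WACC = 0.4402 × 10.3000% + 0.5598 × 6.0643% = 7.9288%.

7.93%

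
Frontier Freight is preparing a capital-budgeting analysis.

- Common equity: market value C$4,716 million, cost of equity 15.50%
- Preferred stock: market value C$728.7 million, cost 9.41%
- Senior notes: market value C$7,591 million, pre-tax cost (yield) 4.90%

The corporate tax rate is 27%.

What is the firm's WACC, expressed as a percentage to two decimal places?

8.22%

Total capital V = 4716 + 728.7 + 7591 = 13035.7.
Equity: weight = 4716/13035.7 = 0.3618; cost = 15.5%.
Preferred: weight = 728.7/13035.7 = 0.0559; cost = 9.41%.
Senior notes: weight = 7591/13035.7 = 0.5823; after-tax cost = 4.9% × (1 − 27%) = 3.5770%.
WACC = 0.3618 × 15.5000% + 0.0559 × 9.4100% + 0.5823 × 3.5770% = 8.2165%.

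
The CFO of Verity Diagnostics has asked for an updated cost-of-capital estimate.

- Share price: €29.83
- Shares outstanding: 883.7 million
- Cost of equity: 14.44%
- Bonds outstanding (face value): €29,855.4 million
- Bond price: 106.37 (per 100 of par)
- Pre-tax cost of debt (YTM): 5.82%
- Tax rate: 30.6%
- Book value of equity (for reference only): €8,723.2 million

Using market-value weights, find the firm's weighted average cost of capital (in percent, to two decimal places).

Market value of equity E = 29.83 × 883.7m = 26360.771m. Market value of debt D = 29855.4m × 106.37/100 = 31757.18898m.
Total capital V = 26360.771 + 31757.18898 = 58117.95998.
Equity: weight = 26360.771/58117.95998 = 0.4536; cost = 14.44%.
Bonds outstanding: weight = 31757.18898/58117.95998 = 0.5464; after-tax cost = 5.82% × (1 − 30.6%) = 4.0391%.
WACC = 0.4536 × 14.4400% + 0.5464 × 4.0391% = 8.7567%.

8.76%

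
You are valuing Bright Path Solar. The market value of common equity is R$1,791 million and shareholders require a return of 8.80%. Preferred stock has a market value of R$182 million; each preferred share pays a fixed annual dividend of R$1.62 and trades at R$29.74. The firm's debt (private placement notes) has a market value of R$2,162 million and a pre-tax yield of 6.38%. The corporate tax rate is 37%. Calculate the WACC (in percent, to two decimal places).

6.15%

Cost of preferred: Rp = 1.62 / 29.74 = 5.4472%.
Total capital V = 1791 + 182 + 2162 = 4135.
Equity: weight = 1791/4135 = 0.4331; cost = 8.8%.
Preferred: weight = 182/4135 = 0.0440; cost = 5.4472%.
Private placement notes: weight = 2162/4135 = 0.5229; after-tax cost = 6.38% × (1 − 37%) = 4.0194%.
WACC = 0.4331 × 8.8000% + 0.0440 × 5.4472% + 0.5229 × 4.0194% = 6.1529%.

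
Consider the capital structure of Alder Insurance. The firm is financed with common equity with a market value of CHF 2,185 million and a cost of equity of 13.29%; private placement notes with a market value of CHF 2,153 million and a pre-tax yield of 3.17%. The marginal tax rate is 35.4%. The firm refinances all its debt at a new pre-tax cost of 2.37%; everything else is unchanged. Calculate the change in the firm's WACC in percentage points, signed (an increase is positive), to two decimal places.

Current WACC:
Total capital V = 2185 + 2153 = 4338.
Equity: weight = 2185/4338 = 0.5037; cost = 13.29%.
Private placement notes: weight = 2153/4338 = 0.4963; after-tax cost = 3.17% × (1 − 35.4%) = 2.0478%.
WACC = 0.5037 × 13.2900% + 0.4963 × 2.0478% = 7.7104%.
After the change:
Total capital V = 2185 + 2153 = 4338.
Equity: weight = 2185/4338 = 0.5037; cost = 13.29%.
Private placement notes: weight = 2153/4338 = 0.4963; after-tax cost = 2.37% × (1 − 35.4%) = 1.5310%.
WACC = 0.5037 × 13.2900% + 0.4963 × 1.5310% = 7.4539%.
Change in WACC = 7.4539% − 7.7104% = -0.2565 pp.

-0.26 pp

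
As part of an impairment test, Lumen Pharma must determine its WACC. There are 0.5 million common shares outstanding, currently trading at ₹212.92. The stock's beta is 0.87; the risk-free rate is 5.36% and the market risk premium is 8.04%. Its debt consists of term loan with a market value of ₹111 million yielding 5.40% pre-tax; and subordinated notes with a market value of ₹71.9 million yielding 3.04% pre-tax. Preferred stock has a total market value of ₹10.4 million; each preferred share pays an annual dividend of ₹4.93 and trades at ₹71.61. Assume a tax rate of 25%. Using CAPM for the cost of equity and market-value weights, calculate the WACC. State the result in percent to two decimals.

6.67%

Cost of equity via CAPM: Re = 5.36% + 0.87 × 8.04% = 12.3548%.
Cost of preferred: Rp = 4.93 / 71.61 = 6.8845%.
Market value of equity E = 212.92 × 0.5m = 106.46m.
Total capital V = 106.46 + 10.4 + 111 + 71.9 = 299.76.
Equity: weight = 106.46/299.76 = 0.3552; cost = 12.3548%.
Preferred: weight = 10.4/299.76 = 0.0347; cost = 6.8845%.
Term loan: weight = 111/299.76 = 0.3703; after-tax cost = 5.4% × (1 − 25%) = 4.0500%.
Subordinated notes: weight = 71.9/299.76 = 0.2399; after-tax cost = 3.04% × (1 − 25%) = 2.2800%.
WACC = 0.3552 × 12.3548% + 0.0347 × 6.8845% + 0.3703 × 4.0500% + 0.2399 × 2.2800% = 6.6732%.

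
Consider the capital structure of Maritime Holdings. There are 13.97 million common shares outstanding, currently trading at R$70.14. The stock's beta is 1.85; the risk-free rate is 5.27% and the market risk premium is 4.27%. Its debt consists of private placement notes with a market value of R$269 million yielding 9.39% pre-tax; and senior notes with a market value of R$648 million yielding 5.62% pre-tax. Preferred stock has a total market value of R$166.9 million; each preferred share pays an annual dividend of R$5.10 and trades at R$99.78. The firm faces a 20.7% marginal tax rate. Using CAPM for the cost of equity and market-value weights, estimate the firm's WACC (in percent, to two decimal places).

9.04%

Cost of equity via CAPM: Re = 5.27% + 1.85 × 4.27% = 13.1695%.
Cost of preferred: Rp = 5.1 / 99.78 = 5.1112%.
Market value of equity E = 70.14 × 13.97m = 979.8558m.
Total capital V = 979.8558 + 166.9 + 269 + 648 = 2063.7558.
Equity: weight = 979.8558/2063.7558 = 0.4748; cost = 13.1695%.
Preferred: weight = 166.9/2063.7558 = 0.0809; cost = 5.1112%.
Private placement notes: weight = 269/2063.7558 = 0.1303; after-tax cost = 9.39% × (1 − 20.7%) = 7.4463%.
Senior notes: weight = 648/2063.7558 = 0.3140; after-tax cost = 5.62% × (1 − 20.7%) = 4.4567%.
WACC = 0.4748 × 13.1695% + 0.0809 × 5.1112% + 0.1303 × 7.4463% + 0.3140 × 4.4567% = 9.0361%.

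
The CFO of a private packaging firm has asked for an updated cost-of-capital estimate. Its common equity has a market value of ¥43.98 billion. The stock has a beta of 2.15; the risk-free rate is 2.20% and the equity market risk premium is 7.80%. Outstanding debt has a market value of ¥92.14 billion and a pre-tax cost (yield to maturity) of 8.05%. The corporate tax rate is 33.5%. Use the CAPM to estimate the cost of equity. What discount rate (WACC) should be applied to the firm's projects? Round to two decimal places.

Cost of equity via CAPM: Re = 2.2% + 2.15 × 7.8% = 18.9700%.
Total capital V = 43.98 + 92.14 = 136.12.
Equity: weight = 43.98/136.12 = 0.3231; cost = 18.97%.
Debt: weight = 92.14/136.12 = 0.6769; after-tax cost = 8.05% × (1 − 33.5%) = 5.3533%.
WACC = 0.3231 × 18.9700% + 0.6769 × 5.3533% = 9.7528%.

9.75%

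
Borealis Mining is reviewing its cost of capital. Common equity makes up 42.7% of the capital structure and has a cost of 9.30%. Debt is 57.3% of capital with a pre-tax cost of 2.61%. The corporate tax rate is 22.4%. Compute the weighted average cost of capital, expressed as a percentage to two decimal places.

After-tax cost of debt = 2.61% × (1 − 22.4%) = 2.0254%.
WACC = 0.427 × 9.3000% + 0.573 × 2.0254% = 5.1316%.

5.13%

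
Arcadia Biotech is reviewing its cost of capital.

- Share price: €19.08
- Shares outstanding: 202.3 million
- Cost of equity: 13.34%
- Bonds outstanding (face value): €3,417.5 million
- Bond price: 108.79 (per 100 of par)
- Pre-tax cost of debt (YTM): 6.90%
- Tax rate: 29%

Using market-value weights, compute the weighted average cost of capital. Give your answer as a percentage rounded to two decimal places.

Market value of equity E = 19.08 × 202.3m = 3859.884m. Market value of debt D = 3417.5m × 108.79/100 = 3717.89825m.
Total capital V = 3859.884 + 3717.89825 = 7577.78225.
Equity: weight = 3859.884/7577.78225 = 0.5094; cost = 13.34%.
Bonds outstanding: weight = 3717.89825/7577.78225 = 0.4906; after-tax cost = 6.9% × (1 − 29%) = 4.8990%.
WACC = 0.5094 × 13.3400% + 0.4906 × 4.8990% = 9.1986%.

9.20%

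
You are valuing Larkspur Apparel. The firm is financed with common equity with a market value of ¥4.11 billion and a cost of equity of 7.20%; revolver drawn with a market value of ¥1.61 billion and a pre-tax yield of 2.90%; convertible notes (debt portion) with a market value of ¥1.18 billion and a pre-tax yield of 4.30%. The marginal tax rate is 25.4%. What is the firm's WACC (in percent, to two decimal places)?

5.34%

Total capital V = 4.11 + 1.61 + 1.18 = 6.9.
Equity: weight = 4.11/6.9 = 0.5957; cost = 7.2%.
Revolver drawn: weight = 1.61/6.9 = 0.2333; after-tax cost = 2.9% × (1 − 25.4%) = 2.1634%.
Convertible notes (debt portion): weight = 1.18/6.9 = 0.1710; after-tax cost = 4.3% × (1 − 25.4%) = 3.2078%.
WACC = 0.5957 × 7.2000% + 0.2333 × 2.1634% + 0.1710 × 3.2078% = 5.3421%.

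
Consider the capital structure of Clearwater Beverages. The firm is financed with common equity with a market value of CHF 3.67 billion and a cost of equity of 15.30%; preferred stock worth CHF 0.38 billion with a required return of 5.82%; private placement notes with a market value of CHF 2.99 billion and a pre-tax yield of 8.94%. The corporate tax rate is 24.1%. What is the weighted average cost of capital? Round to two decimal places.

11.17%

Total capital V = 3.67 + 0.38 + 2.99 = 7.04.
Equity: weight = 3.67/7.04 = 0.5213; cost = 15.3%.
Preferred: weight = 0.38/7.04 = 0.0540; cost = 5.82%.
Private placement notes: weight = 2.99/7.04 = 0.4247; after-tax cost = 8.94% × (1 − 24.1%) = 6.7855%.
WACC = 0.5213 × 15.3000% + 0.0540 × 5.8200% + 0.4247 × 6.7855% = 11.1720%.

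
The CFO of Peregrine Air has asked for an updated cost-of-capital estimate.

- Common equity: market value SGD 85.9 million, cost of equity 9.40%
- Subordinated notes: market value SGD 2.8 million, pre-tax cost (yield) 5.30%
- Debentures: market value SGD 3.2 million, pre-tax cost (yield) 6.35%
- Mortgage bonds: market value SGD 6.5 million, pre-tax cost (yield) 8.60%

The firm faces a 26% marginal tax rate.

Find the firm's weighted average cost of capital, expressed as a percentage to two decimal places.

8.89%

Total capital V = 85.9 + 2.8 + 3.2 + 6.5 = 98.4.
Equity: weight = 85.9/98.4 = 0.8730; cost = 9.4%.
Subordinated notes: weight = 2.8/98.4 = 0.0285; after-tax cost = 5.3% × (1 − 26%) = 3.9220%.
Debentures: weight = 3.2/98.4 = 0.0325; after-tax cost = 6.35% × (1 − 26%) = 4.6990%.
Mortgage bonds: weight = 6.5/98.4 = 0.0661; after-tax cost = 8.6% × (1 − 26%) = 6.3640%.
WACC = 0.8730 × 9.4000% + 0.0285 × 3.9220% + 0.0325 × 4.6990% + 0.0661 × 6.3640% = 8.8907%.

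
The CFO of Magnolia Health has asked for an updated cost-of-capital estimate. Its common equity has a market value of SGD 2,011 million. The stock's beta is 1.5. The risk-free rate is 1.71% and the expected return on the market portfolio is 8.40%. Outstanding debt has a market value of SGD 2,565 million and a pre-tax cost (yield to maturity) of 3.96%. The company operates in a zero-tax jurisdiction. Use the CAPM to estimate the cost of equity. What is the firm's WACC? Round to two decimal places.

7.38%

Market risk premium = 8.4% − 1.71% = 6.69%.
Cost of equity via CAPM: Re = 1.71% + 1.5 × 6.69% = 11.7450%.
Total capital V = 2011 + 2565 = 4576.
Equity: weight = 2011/4576 = 0.4395; cost = 11.745%.
Debt: weight = 2565/4576 = 0.5605; after-tax cost = 3.96% × (1 − 0%) = 3.9600%.
WACC = 0.4395 × 11.7450% + 0.5605 × 3.9600% = 7.3812%.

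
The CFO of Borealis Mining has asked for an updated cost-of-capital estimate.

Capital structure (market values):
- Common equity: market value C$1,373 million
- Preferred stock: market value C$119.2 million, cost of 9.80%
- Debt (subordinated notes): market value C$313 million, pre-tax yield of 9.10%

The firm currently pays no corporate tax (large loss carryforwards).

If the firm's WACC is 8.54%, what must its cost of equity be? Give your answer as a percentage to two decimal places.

8.30%

Total capital V = 1373 + 119.2 + 313 = 1805.2.
Equity weight = 1373/1805.2 = 0.7606.
Preferred weight = 119.2/1805.2 = 0.0660.
Subordinated notes weight = 313/1805.2 = 0.1734.
Debt contribution = 0.1734 × 9.1% × (1 − 0%) = 1.5778%.
Preferred contribution = 0.0660 × 9.8% = 0.6471%.
Required equity contribution = 8.54% − 2.2249% = 6.3151%.
Re = 6.3151% / 0.7606 = 8.3029%.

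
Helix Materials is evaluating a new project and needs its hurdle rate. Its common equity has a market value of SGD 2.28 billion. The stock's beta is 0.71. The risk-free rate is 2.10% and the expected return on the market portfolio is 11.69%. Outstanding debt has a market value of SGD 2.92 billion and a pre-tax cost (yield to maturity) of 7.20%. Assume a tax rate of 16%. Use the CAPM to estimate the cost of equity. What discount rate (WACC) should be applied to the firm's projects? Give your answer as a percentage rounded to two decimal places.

7.30%

Market risk premium = 11.69% − 2.1% = 9.59%.
Cost of equity via CAPM: Re = 2.1% + 0.71 × 9.59% = 8.9089%.
Total capital V = 2.28 + 2.92 = 5.2.
Equity: weight = 2.28/5.2 = 0.4385; cost = 8.9089%.
Debt: weight = 2.92/5.2 = 0.5615; after-tax cost = 7.2% × (1 − 16%) = 6.0480%.
WACC = 0.4385 × 8.9089% + 0.5615 × 6.0480% = 7.3024%.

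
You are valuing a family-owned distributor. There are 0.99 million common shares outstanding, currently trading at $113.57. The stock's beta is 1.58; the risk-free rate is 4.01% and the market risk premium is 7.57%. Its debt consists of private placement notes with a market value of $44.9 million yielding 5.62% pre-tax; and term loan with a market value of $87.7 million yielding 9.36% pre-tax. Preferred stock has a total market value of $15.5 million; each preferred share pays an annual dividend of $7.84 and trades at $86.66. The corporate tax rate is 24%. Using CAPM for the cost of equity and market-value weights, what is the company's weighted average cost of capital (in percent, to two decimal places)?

Cost of equity via CAPM: Re = 4.01% + 1.58 × 7.57% = 15.9706%.
Cost of preferred: Rp = 7.84 / 86.66 = 9.0468%.
Market value of equity E = 113.57 × 0.99m = 112.4343m.
Total capital V = 112.4343 + 15.5 + 44.9 + 87.7 = 260.5343.
Equity: weight = 112.4343/260.5343 = 0.4316; cost = 15.9706%.
Preferred: weight = 15.5/260.5343 = 0.0595; cost = 9.0468%.
Private placement notes: weight = 44.9/260.5343 = 0.1723; after-tax cost = 5.62% × (1 − 24%) = 4.2712%.
Term loan: weight = 87.7/260.5343 = 0.3366; after-tax cost = 9.36% × (1 − 24%) = 7.1136%.
WACC = 0.4316 × 15.9706% + 0.0595 × 9.0468% + 0.1723 × 4.2712% + 0.3366 × 7.1136% = 10.5610%.

10.56%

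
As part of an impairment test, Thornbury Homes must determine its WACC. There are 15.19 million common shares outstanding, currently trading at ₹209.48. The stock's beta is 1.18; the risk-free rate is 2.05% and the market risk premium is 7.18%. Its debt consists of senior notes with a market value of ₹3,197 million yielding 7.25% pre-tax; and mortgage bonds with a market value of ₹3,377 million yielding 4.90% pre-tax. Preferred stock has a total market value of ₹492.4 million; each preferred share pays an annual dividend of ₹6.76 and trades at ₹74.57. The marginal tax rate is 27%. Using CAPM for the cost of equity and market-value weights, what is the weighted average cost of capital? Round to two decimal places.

6.53%

Cost of equity via CAPM: Re = 2.05% + 1.18 × 7.18% = 10.5224%.
Cost of preferred: Rp = 6.76 / 74.57 = 9.0653%.
Market value of equity E = 209.48 × 15.19m = 3182.0012m.
Total capital V = 3182.0012 + 492.4 + 3197 + 3377 = 10248.4012.
Equity: weight = 3182.0012/10248.4012 = 0.3105; cost = 10.5224%.
Preferred: weight = 492.4/10248.4012 = 0.0480; cost = 9.0653%.
Senior notes: weight = 3197/10248.4012 = 0.3120; after-tax cost = 7.25% × (1 − 27%) = 5.2925%.
Mortgage bonds: weight = 3377/10248.4012 = 0.3295; after-tax cost = 4.9% × (1 − 27%) = 3.5770%.
WACC = 0.3105 × 10.5224% + 0.0480 × 9.0653% + 0.3120 × 5.2925% + 0.3295 × 3.5770% = 6.5323%.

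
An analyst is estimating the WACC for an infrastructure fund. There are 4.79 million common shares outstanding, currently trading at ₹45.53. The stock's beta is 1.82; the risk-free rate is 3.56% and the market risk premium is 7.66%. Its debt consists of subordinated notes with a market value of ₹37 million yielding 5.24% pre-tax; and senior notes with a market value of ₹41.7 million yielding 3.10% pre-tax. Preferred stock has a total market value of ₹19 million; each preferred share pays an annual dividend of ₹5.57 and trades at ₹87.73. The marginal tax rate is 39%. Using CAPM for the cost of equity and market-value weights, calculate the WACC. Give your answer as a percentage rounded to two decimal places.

Cost of equity via CAPM: Re = 3.56% + 1.82 × 7.66% = 17.5012%.
Cost of preferred: Rp = 5.57 / 87.73 = 6.3490%.
Market value of equity E = 45.53 × 4.79m = 218.0887m.
Total capital V = 218.0887 + 19 + 37 + 41.7 = 315.7887.
Equity: weight = 218.0887/315.7887 = 0.6906; cost = 17.5012%.
Preferred: weight = 19/315.7887 = 0.0602; cost = 6.349%.
Subordinated notes: weight = 37/315.7887 = 0.1172; after-tax cost = 5.24% × (1 − 39%) = 3.1964%.
Senior notes: weight = 41.7/315.7887 = 0.1321; after-tax cost = 3.1% × (1 − 39%) = 1.8910%.
WACC = 0.6906 × 17.5012% + 0.0602 × 6.3490% + 0.1172 × 3.1964% + 0.1321 × 1.8910% = 13.0928%.

13.09%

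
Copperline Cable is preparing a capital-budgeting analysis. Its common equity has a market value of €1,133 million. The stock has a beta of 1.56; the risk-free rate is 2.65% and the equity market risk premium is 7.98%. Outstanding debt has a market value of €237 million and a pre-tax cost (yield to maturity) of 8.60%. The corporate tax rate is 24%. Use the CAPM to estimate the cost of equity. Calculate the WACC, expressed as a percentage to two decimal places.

13.62%

Cost of equity via CAPM: Re = 2.65% + 1.56 × 7.98% = 15.0988%.
Total capital V = 1133 + 237 = 1370.
Equity: weight = 1133/1370 = 0.8270; cost = 15.0988%.
Debt: weight = 237/1370 = 0.1730; after-tax cost = 8.6% × (1 − 24%) = 6.5360%.
WACC = 0.8270 × 15.0988% + 0.1730 × 6.5360% = 13.6175%.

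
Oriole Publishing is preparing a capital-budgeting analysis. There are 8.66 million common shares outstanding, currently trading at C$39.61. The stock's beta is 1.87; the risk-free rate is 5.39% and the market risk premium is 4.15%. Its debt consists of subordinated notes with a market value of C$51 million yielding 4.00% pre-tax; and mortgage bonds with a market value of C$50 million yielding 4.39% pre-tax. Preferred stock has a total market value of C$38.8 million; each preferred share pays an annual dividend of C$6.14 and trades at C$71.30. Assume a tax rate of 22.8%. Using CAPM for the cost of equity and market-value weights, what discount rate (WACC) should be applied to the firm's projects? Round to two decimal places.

Cost of equity via CAPM: Re = 5.39% + 1.87 × 4.15% = 13.1505%.
Cost of preferred: Rp = 6.14 / 71.3 = 8.6115%.
Market value of equity E = 39.61 × 8.66m = 343.0226m.
Total capital V = 343.0226 + 38.8 + 51 + 50 = 482.8226.
Equity: weight = 343.0226/482.8226 = 0.7105; cost = 13.1505%.
Preferred: weight = 38.8/482.8226 = 0.0804; cost = 8.6115%.
Subordinated notes: weight = 51/482.8226 = 0.1056; after-tax cost = 4% × (1 − 22.8%) = 3.0880%.
Mortgage bonds: weight = 50/482.8226 = 0.1036; after-tax cost = 4.39% × (1 − 22.8%) = 3.3891%.
WACC = 0.7105 × 13.1505% + 0.0804 × 8.6115% + 0.1056 × 3.0880% + 0.1036 × 3.3891% = 10.7120%.

10.71%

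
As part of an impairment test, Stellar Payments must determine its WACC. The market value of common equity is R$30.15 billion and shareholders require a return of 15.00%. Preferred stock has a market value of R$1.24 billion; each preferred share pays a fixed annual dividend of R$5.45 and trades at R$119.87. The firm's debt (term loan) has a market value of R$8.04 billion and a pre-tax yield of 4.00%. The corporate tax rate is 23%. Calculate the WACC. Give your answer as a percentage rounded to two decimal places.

Cost of preferred: Rp = 5.45 / 119.87 = 4.5466%.
Total capital V = 30.15 + 1.24 + 8.04 = 39.43.
Equity: weight = 30.15/39.43 = 0.7646; cost = 15%.
Preferred: weight = 1.24/39.43 = 0.0314; cost = 4.5466%.
Term loan: weight = 8.04/39.43 = 0.2039; after-tax cost = 4% × (1 − 23%) = 3.0800%.
WACC = 0.7646 × 15.0000% + 0.0314 × 4.5466% + 0.2039 × 3.0800% = 12.2407%.

12.24%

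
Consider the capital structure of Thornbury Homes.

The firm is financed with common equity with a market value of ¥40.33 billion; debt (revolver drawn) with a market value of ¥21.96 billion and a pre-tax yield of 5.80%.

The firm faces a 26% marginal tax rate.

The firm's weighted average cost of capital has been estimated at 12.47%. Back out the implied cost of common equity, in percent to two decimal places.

Total capital V = 40.33 + 21.96 = 62.29.
Equity weight = 40.33/62.29 = 0.6475.
Revolver drawn weight = 21.96/62.29 = 0.3525.
Debt contribution = 0.3525 × 5.8% × (1 − 26%) = 1.5131%.
Required equity contribution = 12.47% − 1.5131% = 10.9569%.
Re = 10.9569% / 0.6475 = 16.9230%.

16.92%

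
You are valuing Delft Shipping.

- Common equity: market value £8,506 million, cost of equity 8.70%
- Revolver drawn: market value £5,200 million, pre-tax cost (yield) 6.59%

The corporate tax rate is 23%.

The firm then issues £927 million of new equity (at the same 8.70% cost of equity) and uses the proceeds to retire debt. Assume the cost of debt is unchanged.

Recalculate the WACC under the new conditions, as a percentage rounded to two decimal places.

7.57%

After the change:
Total capital V = 9433 + 4273 = 13706.
Equity: weight = 9433/13706 = 0.6882; cost = 8.7%.
Revolver drawn: weight = 4273/13706 = 0.3118; after-tax cost = 6.59% × (1 − 23%) = 5.0743%.
WACC = 0.6882 × 8.7000% + 0.3118 × 5.0743% = 7.5696%.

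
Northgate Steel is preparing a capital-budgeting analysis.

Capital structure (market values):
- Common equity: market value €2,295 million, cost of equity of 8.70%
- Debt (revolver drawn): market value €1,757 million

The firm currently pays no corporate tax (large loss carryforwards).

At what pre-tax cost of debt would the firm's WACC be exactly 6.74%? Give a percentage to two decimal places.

Total capital V = 2295 + 1757 = 4052.
Equity weight = 2295/4052 = 0.5664.
Revolver drawn weight = 1757/4052 = 0.4336.
Equity contribution = 0.5664 × 8.7% = 4.9276%.
Remaining for debt = 6.74% − 4.9276% = 1.8124%.
Rd × (1 − 0%) × 0.4336 = 1.8124%  ⇒  Rd = 4.1798%.

4.18%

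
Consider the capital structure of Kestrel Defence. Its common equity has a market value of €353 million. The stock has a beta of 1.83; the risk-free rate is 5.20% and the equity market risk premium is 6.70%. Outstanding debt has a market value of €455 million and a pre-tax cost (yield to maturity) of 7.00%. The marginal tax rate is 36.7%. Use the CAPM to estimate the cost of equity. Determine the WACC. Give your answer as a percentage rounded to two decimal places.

Cost of equity via CAPM: Re = 5.2% + 1.83 × 6.7% = 17.4610%.
Total capital V = 353 + 455 = 808.
Equity: weight = 353/808 = 0.4369; cost = 17.461%.
Debt: weight = 455/808 = 0.5631; after-tax cost = 7% × (1 − 36.7%) = 4.4310%.
WACC = 0.4369 × 17.4610% + 0.5631 × 4.4310% = 10.1236%.

10.12%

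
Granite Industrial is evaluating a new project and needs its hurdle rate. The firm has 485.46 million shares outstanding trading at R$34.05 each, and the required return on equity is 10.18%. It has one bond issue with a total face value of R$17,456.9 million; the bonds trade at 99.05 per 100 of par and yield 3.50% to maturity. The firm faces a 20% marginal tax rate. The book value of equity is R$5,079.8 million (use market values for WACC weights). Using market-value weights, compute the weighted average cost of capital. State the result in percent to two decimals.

6.41%

Market value of equity E = 34.05 × 485.46m = 16529.913m. Market value of debt D = 17456.9m × 99.05/100 = 17291.05945m.
Total capital V = 16529.913 + 17291.05945 = 33820.97245.
Equity: weight = 16529.913/33820.97245 = 0.4887; cost = 10.18%.
Bonds outstanding: weight = 17291.05945/33820.97245 = 0.5113; after-tax cost = 3.5% × (1 − 20%) = 2.8000%.
WACC = 0.4887 × 10.1800% + 0.5113 × 2.8000% = 6.4070%.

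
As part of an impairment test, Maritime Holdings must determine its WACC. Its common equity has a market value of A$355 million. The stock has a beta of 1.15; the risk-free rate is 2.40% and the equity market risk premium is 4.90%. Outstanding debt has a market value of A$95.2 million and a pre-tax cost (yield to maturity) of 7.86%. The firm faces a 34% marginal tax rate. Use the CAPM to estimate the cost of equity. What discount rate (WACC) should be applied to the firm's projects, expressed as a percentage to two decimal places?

Cost of equity via CAPM: Re = 2.4% + 1.15 × 4.9% = 8.0350%.
Total capital V = 355 + 95.2 = 450.2.
Equity: weight = 355/450.2 = 0.7885; cost = 8.035%.
Debt: weight = 95.2/450.2 = 0.2115; after-tax cost = 7.86% × (1 − 34%) = 5.1876%.
WACC = 0.7885 × 8.0350% + 0.2115 × 5.1876% = 7.4329%.

7.43%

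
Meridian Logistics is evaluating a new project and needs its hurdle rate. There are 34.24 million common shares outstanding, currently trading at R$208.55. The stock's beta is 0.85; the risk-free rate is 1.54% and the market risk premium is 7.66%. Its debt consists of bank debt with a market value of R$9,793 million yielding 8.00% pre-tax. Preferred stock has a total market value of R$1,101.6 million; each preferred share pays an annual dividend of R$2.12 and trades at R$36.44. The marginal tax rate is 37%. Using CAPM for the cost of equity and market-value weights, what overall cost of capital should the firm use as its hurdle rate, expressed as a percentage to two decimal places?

6.28%

Cost of equity via CAPM: Re = 1.54% + 0.85 × 7.66% = 8.0510%.
Cost of preferred: Rp = 2.12 / 36.44 = 5.8178%.
Market value of equity E = 208.55 × 34.24m = 7140.752m.
Total capital V = 7140.752 + 1101.6 + 9793 = 18035.352.
Equity: weight = 7140.752/18035.352 = 0.3959; cost = 8.051%.
Preferred: weight = 1101.6/18035.352 = 0.0611; cost = 5.8178%.
Bank debt: weight = 9793/18035.352 = 0.5430; after-tax cost = 8% × (1 − 37%) = 5.0400%.
WACC = 0.3959 × 8.0510% + 0.0611 × 5.8178% + 0.5430 × 5.0400% = 6.2797%.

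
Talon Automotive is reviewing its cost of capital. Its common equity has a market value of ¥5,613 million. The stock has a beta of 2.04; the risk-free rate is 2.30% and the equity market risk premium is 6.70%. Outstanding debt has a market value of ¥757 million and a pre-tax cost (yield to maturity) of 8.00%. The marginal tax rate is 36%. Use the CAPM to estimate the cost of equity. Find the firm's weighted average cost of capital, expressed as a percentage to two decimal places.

Cost of equity via CAPM: Re = 2.3% + 2.04 × 6.7% = 15.9680%.
Total capital V = 5613 + 757 = 6370.
Equity: weight = 5613/6370 = 0.8812; cost = 15.968%.
Debt: weight = 757/6370 = 0.1188; after-tax cost = 8% × (1 − 36%) = 5.1200%.
WACC = 0.8812 × 15.9680% + 0.1188 × 5.1200% = 14.6788%.

14.68%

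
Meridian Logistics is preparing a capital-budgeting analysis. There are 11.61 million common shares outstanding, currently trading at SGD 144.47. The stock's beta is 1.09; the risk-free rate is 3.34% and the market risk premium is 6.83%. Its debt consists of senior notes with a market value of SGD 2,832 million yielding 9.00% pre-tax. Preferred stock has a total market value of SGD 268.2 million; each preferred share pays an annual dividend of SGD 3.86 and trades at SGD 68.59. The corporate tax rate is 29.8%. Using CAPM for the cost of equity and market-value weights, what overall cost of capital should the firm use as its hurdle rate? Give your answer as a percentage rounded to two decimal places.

7.85%

Cost of equity via CAPM: Re = 3.34% + 1.09 × 6.83% = 10.7847%.
Cost of preferred: Rp = 3.86 / 68.59 = 5.6276%.
Market value of equity E = 144.47 × 11.61m = 1677.2967m.
Total capital V = 1677.2967 + 268.2 + 2832 = 4777.4967.
Equity: weight = 1677.2967/4777.4967 = 0.3511; cost = 10.7847%.
Preferred: weight = 268.2/4777.4967 = 0.0561; cost = 5.6276%.
Senior notes: weight = 2832/4777.4967 = 0.5928; after-tax cost = 9% × (1 − 29.8%) = 6.3180%.
WACC = 0.3511 × 10.7847% + 0.0561 × 5.6276% + 0.5928 × 6.3180% = 7.8474%.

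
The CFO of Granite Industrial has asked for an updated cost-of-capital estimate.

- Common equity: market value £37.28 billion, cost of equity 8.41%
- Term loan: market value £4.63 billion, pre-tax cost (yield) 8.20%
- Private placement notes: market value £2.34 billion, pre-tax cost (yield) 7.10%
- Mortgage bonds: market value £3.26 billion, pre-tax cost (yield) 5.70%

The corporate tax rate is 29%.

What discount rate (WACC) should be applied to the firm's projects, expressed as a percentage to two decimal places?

Total capital V = 37.28 + 4.63 + 2.34 + 3.26 = 47.51.
Equity: weight = 37.28/47.51 = 0.7847; cost = 8.41%.
Term loan: weight = 4.63/47.51 = 0.0975; after-tax cost = 8.2% × (1 − 29%) = 5.8220%.
Private placement notes: weight = 2.34/47.51 = 0.0493; after-tax cost = 7.1% × (1 − 29%) = 5.0410%.
Mortgage bonds: weight = 3.26/47.51 = 0.0686; after-tax cost = 5.7% × (1 − 29%) = 4.0470%.
WACC = 0.7847 × 8.4100% + 0.0975 × 5.8220% + 0.0493 × 5.0410% + 0.0686 × 4.0470% = 7.6925%.

7.69%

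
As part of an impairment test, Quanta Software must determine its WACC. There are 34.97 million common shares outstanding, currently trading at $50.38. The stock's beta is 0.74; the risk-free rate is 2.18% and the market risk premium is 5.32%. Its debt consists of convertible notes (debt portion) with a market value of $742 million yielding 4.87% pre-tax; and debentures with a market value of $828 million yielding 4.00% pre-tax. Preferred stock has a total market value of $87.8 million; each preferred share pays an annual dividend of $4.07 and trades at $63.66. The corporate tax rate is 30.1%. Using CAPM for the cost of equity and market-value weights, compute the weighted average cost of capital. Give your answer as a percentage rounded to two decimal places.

Cost of equity via CAPM: Re = 2.18% + 0.74 × 5.32% = 6.1168%.
Cost of preferred: Rp = 4.07 / 63.66 = 6.3933%.
Market value of equity E = 50.38 × 34.97m = 1761.7886m.
Total capital V = 1761.7886 + 87.8 + 742 + 828 = 3419.5886.
Equity: weight = 1761.7886/3419.5886 = 0.5152; cost = 6.1168%.
Preferred: weight = 87.8/3419.5886 = 0.0257; cost = 6.3933%.
Convertible notes (debt portion): weight = 742/3419.5886 = 0.2170; after-tax cost = 4.87% × (1 − 30.1%) = 3.4041%.
Debentures: weight = 828/3419.5886 = 0.2421; after-tax cost = 4% × (1 − 30.1%) = 2.7960%.
WACC = 0.5152 × 6.1168% + 0.0257 × 6.3933% + 0.2170 × 3.4041% + 0.2421 × 2.7960% = 4.7312%.

4.73%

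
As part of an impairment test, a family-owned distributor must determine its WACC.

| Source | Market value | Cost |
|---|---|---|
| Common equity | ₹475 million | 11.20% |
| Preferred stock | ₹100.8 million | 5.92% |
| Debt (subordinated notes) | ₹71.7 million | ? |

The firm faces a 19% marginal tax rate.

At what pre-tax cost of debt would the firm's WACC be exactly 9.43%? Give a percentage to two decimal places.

Total capital V = 475 + 100.8 + 71.7 = 647.5.
Equity weight = 475/647.5 = 0.7336.
Preferred weight = 100.8/647.5 = 0.1557.
Subordinated notes weight = 71.7/647.5 = 0.1107.
Equity contribution = 0.7336 × 11.2% = 8.2162%.
Preferred contribution = 0.1557 × 5.92% = 0.9216%.
Remaining for debt = 9.43% − 9.1378% = 0.2922%.
Rd × (1 − 19%) × 0.1107 = 0.2922%  ⇒  Rd = 3.2576%.

3.26%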